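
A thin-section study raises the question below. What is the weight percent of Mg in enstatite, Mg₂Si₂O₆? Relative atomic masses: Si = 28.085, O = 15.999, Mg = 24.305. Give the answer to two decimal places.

Molar mass of Mg₂Si₂O₆: 2*24.305 + 2*28.085 + 6*15.999 = 200.774 g/mol.
Mass of Mg per formula unit: 2 × 24.305 = 48.610 g.
Weight fraction Mg = 48.610 / 200.774 = 0.2421.

24.21 wt%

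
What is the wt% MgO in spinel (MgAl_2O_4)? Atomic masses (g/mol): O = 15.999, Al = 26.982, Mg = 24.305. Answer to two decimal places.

M(MgAl_2O_4) = 142.265 g/mol; M(MgO) = 40.304 g/mol.
Moles MgO per formula unit = 1 Mg ÷ 1 = 1.0000.
MgO fraction = (1.0000 × 40.304) / 142.265 = 40.304/142.265 = 0.2833.

28.33 wt%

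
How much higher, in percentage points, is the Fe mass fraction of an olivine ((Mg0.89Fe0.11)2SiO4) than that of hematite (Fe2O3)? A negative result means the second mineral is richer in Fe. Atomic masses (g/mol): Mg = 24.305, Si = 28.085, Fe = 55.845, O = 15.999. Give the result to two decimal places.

Fe in (Mg0.89Fe0.11)2SiO4: molar mass 147.630 g/mol; 0.22×55.845 = 12.286 g → 8.32 wt%.
Fe in Fe2O3: molar mass 159.687 g/mol; 2×55.845 = 111.690 g → 69.94 wt%.
Difference = 8.32 − 69.94 = -61.62 percentage points.

-61.62 percentage points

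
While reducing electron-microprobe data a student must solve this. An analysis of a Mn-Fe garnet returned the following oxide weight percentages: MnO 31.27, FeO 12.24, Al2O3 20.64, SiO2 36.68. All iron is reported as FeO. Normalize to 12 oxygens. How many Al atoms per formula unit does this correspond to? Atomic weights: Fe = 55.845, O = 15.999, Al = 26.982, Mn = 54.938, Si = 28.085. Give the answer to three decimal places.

31.27 wt% MnO ÷ 70.937 g/mol = 0.44081 mol, giving 0.44081 Mn and 0.44081 O.
12.24 wt% FeO ÷ 71.844 g/mol = 0.17037 mol, giving 0.17037 Fe and 0.17037 O.
20.64 wt% Al2O3 ÷ 101.961 g/mol = 0.20243 mol, giving 0.40486 Al and 0.60729 O.
36.68 wt% SiO2 ÷ 60.083 g/mol = 0.61049 mol, giving 0.61049 Si and 1.22098 O.
Oxygen sums to 2.43945; scaling by 12/2.43945 = 4.91914 puts the formula on 12 O.
Al: 0.40486 × 4.91914 = 1.992 atoms per formula unit.

1.992 Al apfu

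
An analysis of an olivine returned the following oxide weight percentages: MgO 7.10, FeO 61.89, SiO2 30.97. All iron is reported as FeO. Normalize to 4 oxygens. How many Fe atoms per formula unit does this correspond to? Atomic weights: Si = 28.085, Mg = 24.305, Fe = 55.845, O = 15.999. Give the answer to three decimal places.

1.666 Fe apfu

7.10 wt% MgO ÷ 40.304 g/mol = 0.17616 mol, giving 0.17616 Mg and 0.17616 O.
61.89 wt% FeO ÷ 71.844 g/mol = 0.86145 mol, giving 0.86145 Fe and 0.86145 O.
30.97 wt% SiO2 ÷ 60.083 g/mol = 0.51545 mol, giving 0.51545 Si and 1.03090 O.
Oxygen sums to 2.06851; scaling by 4/2.06851 = 1.93376 puts the formula on 4 O.
Fe: 0.86145 × 1.93376 = 1.666 atoms per formula unit.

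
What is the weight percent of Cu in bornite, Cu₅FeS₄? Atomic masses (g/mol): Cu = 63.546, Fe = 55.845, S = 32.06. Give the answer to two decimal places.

Formula mass = 5*63.546 + 1*55.845 + 4*32.06 = 501.815 g/mol, of which 317.730 g is Cu.
So Cu makes up 317.730/501.815 = 0.6332 of the mass, i.e. 63.32%.

63.32 weight percent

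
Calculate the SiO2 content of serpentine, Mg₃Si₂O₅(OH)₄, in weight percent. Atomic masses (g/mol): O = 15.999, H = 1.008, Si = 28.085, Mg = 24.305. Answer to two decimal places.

Formula mass = 277.108 g/mol.
2 Si → 2.0000 mol SiO2 per formula unit; M(SiO2) = 60.083, so SiO2 mass = 120.166 g.
120.166/277.108 × 100 = 43.36 wt%.

43.36 wt%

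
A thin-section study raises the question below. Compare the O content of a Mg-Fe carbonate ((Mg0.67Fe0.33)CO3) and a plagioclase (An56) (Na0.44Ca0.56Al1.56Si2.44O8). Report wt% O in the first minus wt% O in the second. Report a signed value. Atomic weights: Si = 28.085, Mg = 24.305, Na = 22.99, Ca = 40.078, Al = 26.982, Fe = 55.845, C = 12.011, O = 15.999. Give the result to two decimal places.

3.47 percentage points

O in (Mg0.67Fe0.33)CO3: molar mass 94.721 g/mol; 3×15.999 = 47.997 g → 50.67 wt%.
O in Na0.44Ca0.56Al1.56Si2.44O8: molar mass 271.171 g/mol; 8×15.999 = 127.992 g → 47.20 wt%.
Difference = 50.67 − 47.20 = 3.47 percentage points.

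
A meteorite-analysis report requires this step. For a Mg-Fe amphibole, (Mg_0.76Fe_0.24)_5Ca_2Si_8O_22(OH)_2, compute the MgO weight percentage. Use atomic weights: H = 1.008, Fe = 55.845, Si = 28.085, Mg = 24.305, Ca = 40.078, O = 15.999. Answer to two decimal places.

18.01 wt%

M((Mg_0.76Fe_0.24)_5Ca_2Si_8O_22(OH)_2) = 850.201 g/mol; M(MgO) = 40.304 g/mol.
Moles MgO per formula unit = 3.80 Mg ÷ 1 = 3.8000.
MgO fraction = (3.8000 × 40.304) / 850.201 = 153.155/850.201 = 0.1801.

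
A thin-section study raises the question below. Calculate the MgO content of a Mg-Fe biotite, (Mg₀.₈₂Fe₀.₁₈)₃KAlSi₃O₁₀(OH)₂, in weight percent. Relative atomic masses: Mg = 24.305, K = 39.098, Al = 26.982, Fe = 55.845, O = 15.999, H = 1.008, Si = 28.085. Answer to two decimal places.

Molar mass of (Mg₀.₈₂Fe₀.₁₈)₃KAlSi₃O₁₀(OH)₂ = 2.46*24.305 + 0.54*55.845 + 1*39.098 + 1*26.982 + 3*28.085 + 12*15.999 + 2*1.008 = 434.286 g/mol.
Each formula unit contains 2.46 Mg, equivalent to 2.46/1 = 2.4600 mol MgO.
M(MgO) = 1×24.305 + 1×15.999 = 40.304 g/mol.
Mass of MgO per formula unit = 2.4600 × 40.304 = 99.148 g.
MgO wt% = 99.148 / 434.286 × 100 = 22.83%.

22.83 wt%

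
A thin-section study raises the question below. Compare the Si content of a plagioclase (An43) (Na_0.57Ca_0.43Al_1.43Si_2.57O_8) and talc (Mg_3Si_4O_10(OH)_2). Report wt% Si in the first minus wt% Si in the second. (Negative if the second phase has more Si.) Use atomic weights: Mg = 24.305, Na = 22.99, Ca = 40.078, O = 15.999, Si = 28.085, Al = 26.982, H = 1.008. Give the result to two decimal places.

Si in Na_0.57Ca_0.43Al_1.43Si_2.57O_8: molar mass 269.093 g/mol; 2.57×28.085 = 72.178 g → 26.82 wt%.
Si in Mg_3Si_4O_10(OH)_2: molar mass 379.259 g/mol; 4×28.085 = 112.340 g → 29.62 wt%.
Difference = 26.82 − 29.62 = -2.80 percentage points.

-2.80 percentage points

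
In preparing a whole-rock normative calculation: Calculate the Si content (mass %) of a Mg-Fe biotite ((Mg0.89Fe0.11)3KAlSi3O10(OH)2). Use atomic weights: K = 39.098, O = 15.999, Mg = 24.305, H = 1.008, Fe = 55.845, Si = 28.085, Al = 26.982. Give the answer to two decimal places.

19.70 mass %

M((Mg0.89Fe0.11)3KAlSi3O10(OH)2) = 427.662 g/mol.
Si contributes 3 × 28.085 = 84.255 g per mole.
84.255/427.662 = 0.1970 → 19.70%.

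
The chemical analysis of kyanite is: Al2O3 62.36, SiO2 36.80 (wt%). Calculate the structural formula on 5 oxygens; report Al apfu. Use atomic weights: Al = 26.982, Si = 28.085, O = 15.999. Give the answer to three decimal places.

Al2O3: 62.36/101.961 = 0.61161 mol → 1.22322 mol Al, 1.83483 mol O.
SiO2: 36.80/60.083 = 0.61249 mol → 0.61249 mol Si, 1.22498 mol O.
Total oxygen = 3.05981 mol. Normalization factor = 5/3.05981 = 1.63409.
Al per 5 O = 1.22322 × 1.63409 = 1.999.

1.999 Al apfu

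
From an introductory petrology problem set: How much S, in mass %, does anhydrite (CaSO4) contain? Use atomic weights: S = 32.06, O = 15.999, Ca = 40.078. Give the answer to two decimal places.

Molar mass of CaSO4: 1*40.078 + 1*32.06 + 4*15.999 = 136.134 g/mol.
Mass of S per formula unit: 1 × 32.06 = 32.060 g.
Weight fraction S = 32.060 / 136.134 = 0.2355.

23.55 mass %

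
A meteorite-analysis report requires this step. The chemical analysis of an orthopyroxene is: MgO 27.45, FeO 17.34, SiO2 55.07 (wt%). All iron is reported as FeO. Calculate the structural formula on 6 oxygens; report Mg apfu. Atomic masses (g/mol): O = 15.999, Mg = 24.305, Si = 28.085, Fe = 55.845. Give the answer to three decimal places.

MgO: 27.45/40.304 = 0.68107 mol → 0.68107 mol Mg, 0.68107 mol O.
FeO: 17.34/71.844 = 0.24136 mol → 0.24136 mol Fe, 0.24136 mol O.
SiO2: 55.07/60.083 = 0.91657 mol → 0.91657 mol Si, 1.83314 mol O.
Total oxygen = 2.75557 mol. Normalization factor = 6/2.75557 = 2.17741.
Mg per 6 O = 0.68107 × 2.17741 = 1.483.

1.483 Mg apfu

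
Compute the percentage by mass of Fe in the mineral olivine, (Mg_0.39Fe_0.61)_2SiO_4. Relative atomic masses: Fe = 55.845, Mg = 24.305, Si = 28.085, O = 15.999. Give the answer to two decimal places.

38.03 wt%

Molar mass of (Mg_0.39Fe_0.61)_2SiO_4: 0.78×24.305 + 1.22×55.845 + 1×28.085 + 4×15.999 = 179.170 g/mol.
Mass of Fe per formula unit: 1.22 × 55.845 = 68.131 g.
Weight fraction Fe = 68.131 / 179.170 = 0.3803.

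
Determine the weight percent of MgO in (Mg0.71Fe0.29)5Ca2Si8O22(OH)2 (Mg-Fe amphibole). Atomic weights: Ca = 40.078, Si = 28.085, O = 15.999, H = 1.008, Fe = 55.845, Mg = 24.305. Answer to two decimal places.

16.67 wt%

M((Mg0.71Fe0.29)5Ca2Si8O22(OH)2) = 858.086 g/mol; M(MgO) = 40.304 g/mol.
Moles MgO per formula unit = 3.55 Mg ÷ 1 = 3.5500.
MgO fraction = (3.5500 × 40.304) / 858.086 = 143.079/858.086 = 0.1667.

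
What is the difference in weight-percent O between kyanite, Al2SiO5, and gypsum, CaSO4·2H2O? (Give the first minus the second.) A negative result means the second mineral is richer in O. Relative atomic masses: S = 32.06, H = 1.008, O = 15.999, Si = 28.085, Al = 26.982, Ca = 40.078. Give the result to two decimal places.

First mineral: 79.995 g O in 162.044 g formula = 49.37 wt% O.
Second mineral: 95.994 g O in 172.164 g formula = 55.76 wt% O.
49.37% − 55.76% gives a difference of -6.39 percentage points.

-6.39 percentage points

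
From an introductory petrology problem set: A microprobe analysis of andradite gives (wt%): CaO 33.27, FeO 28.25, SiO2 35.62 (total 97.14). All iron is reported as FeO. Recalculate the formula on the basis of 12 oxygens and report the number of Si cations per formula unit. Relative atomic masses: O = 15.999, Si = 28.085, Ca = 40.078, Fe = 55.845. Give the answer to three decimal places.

3.275 Si apfu

CaO (M=56.077): mol = 0.59329; Ca = 0.59329, O = 0.59329.
FeO (M=71.844): mol = 0.39321; Fe = 0.39321, O = 0.39321.
SiO2 (M=60.083): mol = 0.59285; Si = 0.59285, O = 1.18570.
ΣO = 2.17220; factor = 12/ΣO = 5.52435.
Si apfu = 0.59285 × 5.52435 = 3.275.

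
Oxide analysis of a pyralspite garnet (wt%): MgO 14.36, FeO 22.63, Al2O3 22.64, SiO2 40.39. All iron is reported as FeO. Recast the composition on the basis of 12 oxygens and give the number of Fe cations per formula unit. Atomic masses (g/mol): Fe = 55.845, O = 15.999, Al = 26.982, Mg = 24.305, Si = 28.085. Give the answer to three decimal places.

MgO (M=40.304): mol = 0.35629; Mg = 0.35629, O = 0.35629.
FeO (M=71.844): mol = 0.31499; Fe = 0.31499, O = 0.31499.
Al2O3 (M=101.961): mol = 0.22205; Al = 0.44410, O = 0.66615.
SiO2 (M=60.083): mol = 0.67224; Si = 0.67224, O = 1.34448.
ΣO = 2.68191; factor = 12/ΣO = 4.47442.
Fe apfu = 0.31499 × 4.47442 = 1.409.

1.409 Fe apfu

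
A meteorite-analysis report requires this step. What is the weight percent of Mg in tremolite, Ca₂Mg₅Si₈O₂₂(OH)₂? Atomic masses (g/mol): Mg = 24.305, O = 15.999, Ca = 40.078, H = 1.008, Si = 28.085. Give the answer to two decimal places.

M(Ca₂Mg₅Si₈O₂₂(OH)₂) = 812.353 g/mol.
Mg contributes 5 × 24.305 = 121.525 g per mole.
121.525/812.353 = 0.1496 → 14.96%.

14.96 wt%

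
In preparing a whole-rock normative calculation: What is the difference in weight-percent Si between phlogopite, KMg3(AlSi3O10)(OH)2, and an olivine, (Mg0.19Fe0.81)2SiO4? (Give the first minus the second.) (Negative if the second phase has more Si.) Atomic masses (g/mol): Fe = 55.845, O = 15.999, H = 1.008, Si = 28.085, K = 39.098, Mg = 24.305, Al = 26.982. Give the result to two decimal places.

5.55 percentage points

Si in KMg3(AlSi3O10)(OH)2: molar mass 417.254 g/mol; 3×28.085 = 84.255 g → 20.19 wt%.
Si in (Mg0.19Fe0.81)2SiO4: molar mass 191.786 g/mol; 1×28.085 = 28.085 g → 14.64 wt%.
Difference = 20.19 − 14.64 = 5.55 percentage points.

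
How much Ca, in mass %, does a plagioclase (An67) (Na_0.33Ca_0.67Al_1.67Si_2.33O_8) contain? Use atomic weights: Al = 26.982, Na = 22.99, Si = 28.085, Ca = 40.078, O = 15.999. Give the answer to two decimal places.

9.84 mass %

Formula mass = 0.33×22.99 + 0.67×40.078 + 1.67×26.982 + 2.33×28.085 + 8×15.999 = 272.929 g/mol, of which 26.852 g is Ca.
So Ca makes up 26.852/272.929 = 0.0984 of the mass, i.e. 9.84%.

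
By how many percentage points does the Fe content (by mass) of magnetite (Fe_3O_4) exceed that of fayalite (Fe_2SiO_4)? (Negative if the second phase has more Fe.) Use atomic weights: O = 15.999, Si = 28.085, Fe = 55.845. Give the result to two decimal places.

17.55 percentage points

Fe in Fe_3O_4: molar mass 231.531 g/mol; 3×55.845 = 167.535 g → 72.36 wt%.
Fe in Fe_2SiO_4: molar mass 203.771 g/mol; 2×55.845 = 111.690 g → 54.81 wt%.
Difference = 72.36 − 54.81 = 17.55 percentage points.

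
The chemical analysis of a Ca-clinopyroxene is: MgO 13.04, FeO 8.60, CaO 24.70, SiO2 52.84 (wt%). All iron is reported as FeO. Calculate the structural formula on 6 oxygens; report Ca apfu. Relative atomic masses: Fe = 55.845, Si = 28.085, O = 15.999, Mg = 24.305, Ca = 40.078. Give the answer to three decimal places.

13.04 wt% MgO ÷ 40.304 g/mol = 0.32354 mol, giving 0.32354 Mg and 0.32354 O.
8.60 wt% FeO ÷ 71.844 g/mol = 0.11970 mol, giving 0.11970 Fe and 0.11970 O.
24.70 wt% CaO ÷ 56.077 g/mol = 0.44047 mol, giving 0.44047 Ca and 0.44047 O.
52.84 wt% SiO2 ÷ 60.083 g/mol = 0.87945 mol, giving 0.87945 Si and 1.75890 O.
Oxygen sums to 2.64261; scaling by 6/2.64261 = 2.27048 puts the formula on 6 O.
Ca: 0.44047 × 2.27048 = 1.000 atoms per formula unit.

1.000 Ca apfu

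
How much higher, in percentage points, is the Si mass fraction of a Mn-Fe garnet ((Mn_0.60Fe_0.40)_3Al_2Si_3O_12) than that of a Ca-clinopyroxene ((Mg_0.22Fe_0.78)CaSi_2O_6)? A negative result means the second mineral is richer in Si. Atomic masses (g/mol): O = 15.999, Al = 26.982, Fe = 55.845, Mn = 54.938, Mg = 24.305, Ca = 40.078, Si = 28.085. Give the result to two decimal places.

-6.31 percentage points

M((Mn_0.60Fe_0.40)_3Al_2Si_3O_12) = 496.109 g/mol, so wt% Si = 84.255/496.109 × 100 = 16.98%.
M((Mg_0.22Fe_0.78)CaSi_2O_6) = 241.148 g/mol, so wt% Si = 56.170/241.148 × 100 = 23.29%.
16.98 − 23.29 = -6.31 pp.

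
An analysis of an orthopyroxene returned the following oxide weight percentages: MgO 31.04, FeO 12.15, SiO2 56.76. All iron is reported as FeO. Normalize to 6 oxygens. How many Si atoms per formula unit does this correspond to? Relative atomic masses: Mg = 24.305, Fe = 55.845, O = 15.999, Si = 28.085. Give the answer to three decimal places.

2.004 Si apfu

MgO: 31.04/40.304 = 0.77015 mol → 0.77015 mol Mg, 0.77015 mol O.
FeO: 12.15/71.844 = 0.16912 mol → 0.16912 mol Fe, 0.16912 mol O.
SiO2: 56.76/60.083 = 0.94469 mol → 0.94469 mol Si, 1.88938 mol O.
Total oxygen = 2.82865 mol. Normalization factor = 6/2.82865 = 2.12115.
Si per 6 O = 0.94469 × 2.12115 = 2.004.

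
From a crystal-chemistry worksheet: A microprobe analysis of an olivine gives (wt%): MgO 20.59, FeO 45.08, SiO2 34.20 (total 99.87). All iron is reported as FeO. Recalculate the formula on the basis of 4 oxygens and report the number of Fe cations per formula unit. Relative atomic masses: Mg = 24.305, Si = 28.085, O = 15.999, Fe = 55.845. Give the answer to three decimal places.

20.59 wt% MgO ÷ 40.304 g/mol = 0.51087 mol, giving 0.51087 Mg and 0.51087 O.
45.08 wt% FeO ÷ 71.844 g/mol = 0.62747 mol, giving 0.62747 Fe and 0.62747 O.
34.20 wt% SiO2 ÷ 60.083 g/mol = 0.56921 mol, giving 0.56921 Si and 1.13842 O.
Oxygen sums to 2.27676; scaling by 4/2.27676 = 1.75688 puts the formula on 4 O.
Fe: 0.62747 × 1.75688 = 1.102 atoms per formula unit.

1.102 Fe apfu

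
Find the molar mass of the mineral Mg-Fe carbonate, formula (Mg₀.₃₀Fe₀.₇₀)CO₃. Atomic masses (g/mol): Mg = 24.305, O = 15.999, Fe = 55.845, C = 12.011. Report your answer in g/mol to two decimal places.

Mg: 0.30 × 24.305 = 7.2915
Fe: 0.70 × 55.845 = 39.0915
C: 1 × 12.011 = 12.0110
O: 3 × 15.999 = 47.9970
Summing the contributions gives the formula mass.

106.39 g/mol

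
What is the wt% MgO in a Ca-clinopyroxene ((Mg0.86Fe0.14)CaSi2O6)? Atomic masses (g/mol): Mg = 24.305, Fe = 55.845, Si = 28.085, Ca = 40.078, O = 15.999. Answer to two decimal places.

15.69 wt%

M((Mg0.86Fe0.14)CaSi2O6) = 220.963 g/mol; M(MgO) = 40.304 g/mol.
Moles MgO per formula unit = 0.86 Mg ÷ 1 = 0.8600.
MgO fraction = (0.8600 × 40.304) / 220.963 = 34.661/220.963 = 0.1569.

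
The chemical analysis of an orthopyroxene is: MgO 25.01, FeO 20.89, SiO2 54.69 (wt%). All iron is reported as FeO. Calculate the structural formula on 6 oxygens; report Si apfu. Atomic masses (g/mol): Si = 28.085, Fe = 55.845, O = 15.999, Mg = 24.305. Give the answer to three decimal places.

25.01 wt% MgO ÷ 40.304 g/mol = 0.62053 mol, giving 0.62053 Mg and 0.62053 O.
20.89 wt% FeO ÷ 71.844 g/mol = 0.29077 mol, giving 0.29077 Fe and 0.29077 O.
54.69 wt% SiO2 ÷ 60.083 g/mol = 0.91024 mol, giving 0.91024 Si and 1.82048 O.
Oxygen sums to 2.73178; scaling by 6/2.73178 = 2.19637 puts the formula on 6 O.
Si: 0.91024 × 2.19637 = 1.999 atoms per formula unit.

1.999 Si apfu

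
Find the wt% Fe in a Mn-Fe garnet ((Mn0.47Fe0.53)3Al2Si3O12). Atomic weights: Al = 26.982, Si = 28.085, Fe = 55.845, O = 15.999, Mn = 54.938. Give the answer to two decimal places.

M((Mn0.47Fe0.53)3Al2Si3O12) = 496.463 g/mol.
Fe contributes 1.59 × 55.845 = 88.794 g per mole.
88.794/496.463 = 0.1789 → 17.89%.

17.89 wt%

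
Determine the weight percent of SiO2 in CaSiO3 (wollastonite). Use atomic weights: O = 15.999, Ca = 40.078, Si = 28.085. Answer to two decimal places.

51.72 wt%

M(CaSiO3) = 116.160 g/mol; M(SiO2) = 60.083 g/mol.
Moles SiO2 per formula unit = 1 Si ÷ 1 = 1.0000.
SiO2 fraction = (1.0000 × 60.083) / 116.160 = 60.083/116.160 = 0.5172.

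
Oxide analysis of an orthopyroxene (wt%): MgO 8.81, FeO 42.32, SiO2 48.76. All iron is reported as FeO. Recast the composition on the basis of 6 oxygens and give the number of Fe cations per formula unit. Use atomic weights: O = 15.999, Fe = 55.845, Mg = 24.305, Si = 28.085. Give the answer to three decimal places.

MgO: 8.81/40.304 = 0.21859 mol → 0.21859 mol Mg, 0.21859 mol O.
FeO: 42.32/71.844 = 0.58905 mol → 0.58905 mol Fe, 0.58905 mol O.
SiO2: 48.76/60.083 = 0.81154 mol → 0.81154 mol Si, 1.62308 mol O.
Total oxygen = 2.43072 mol. Normalization factor = 6/2.43072 = 2.46840.
Fe per 6 O = 0.58905 × 2.46840 = 1.454.

1.454 Fe apfu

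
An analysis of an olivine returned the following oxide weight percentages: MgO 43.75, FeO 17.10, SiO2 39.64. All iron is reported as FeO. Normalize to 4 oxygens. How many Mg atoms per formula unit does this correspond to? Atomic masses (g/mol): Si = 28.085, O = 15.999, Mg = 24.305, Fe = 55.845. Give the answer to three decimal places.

MgO (M=40.304): mol = 1.08550; Mg = 1.08550, O = 1.08550.
FeO (M=71.844): mol = 0.23802; Fe = 0.23802, O = 0.23802.
SiO2 (M=60.083): mol = 0.65975; Si = 0.65975, O = 1.31950.
ΣO = 2.64302; factor = 4/ΣO = 1.51342.
Mg apfu = 1.08550 × 1.51342 = 1.643.

1.643 Mg apfu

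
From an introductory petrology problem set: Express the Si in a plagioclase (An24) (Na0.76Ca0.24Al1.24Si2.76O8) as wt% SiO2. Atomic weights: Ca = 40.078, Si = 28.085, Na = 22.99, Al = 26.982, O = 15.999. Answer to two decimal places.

62.33 wt%

Molar mass of Na0.76Ca0.24Al1.24Si2.76O8 = 0.76*22.99 + 0.24*40.078 + 1.24*26.982 + 2.76*28.085 + 8*15.999 = 266.055 g/mol.
Each formula unit contains 2.76 Si, equivalent to 2.76/1 = 2.7600 mol SiO2.
M(SiO2) = 1×28.085 + 2×15.999 = 60.083 g/mol.
Mass of SiO2 per formula unit = 2.7600 × 60.083 = 165.829 g.
SiO2 wt% = 165.829 / 266.055 × 100 = 62.33%.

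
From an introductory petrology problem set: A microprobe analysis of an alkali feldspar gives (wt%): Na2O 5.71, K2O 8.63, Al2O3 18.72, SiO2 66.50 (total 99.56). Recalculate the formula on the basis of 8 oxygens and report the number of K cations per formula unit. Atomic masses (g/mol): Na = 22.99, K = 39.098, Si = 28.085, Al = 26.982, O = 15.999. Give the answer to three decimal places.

Na2O: 5.71/61.979 = 0.09213 mol → 0.18426 mol Na, 0.09213 mol O.
K2O: 8.63/94.195 = 0.09162 mol → 0.18324 mol K, 0.09162 mol O.
Al2O3: 18.72/101.961 = 0.18360 mol → 0.36720 mol Al, 0.55080 mol O.
SiO2: 66.50/60.083 = 1.10680 mol → 1.10680 mol Si, 2.21360 mol O.
Total oxygen = 2.94815 mol. Normalization factor = 8/2.94815 = 2.71357.
K per 8 O = 0.18324 × 2.71357 = 0.497.

0.497 K apfu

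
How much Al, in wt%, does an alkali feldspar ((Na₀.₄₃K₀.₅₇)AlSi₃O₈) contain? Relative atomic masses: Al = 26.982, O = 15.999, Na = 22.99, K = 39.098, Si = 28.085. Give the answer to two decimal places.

Formula mass = 0.43×22.99 + 0.57×39.098 + 1×26.982 + 3×28.085 + 8×15.999 = 271.401 g/mol, of which 26.982 g is Al.
So Al makes up 26.982/271.401 = 0.0994 of the mass, i.e. 9.94%.

9.94 wt%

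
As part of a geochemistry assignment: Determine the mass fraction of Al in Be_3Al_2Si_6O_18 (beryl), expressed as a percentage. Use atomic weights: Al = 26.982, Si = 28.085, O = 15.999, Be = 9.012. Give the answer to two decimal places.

M(Be_3Al_2Si_6O_18) = 537.492 g/mol.
Al contributes 2 × 26.982 = 53.964 g per mole.
53.964/537.492 = 0.1004 → 10.04%.

10.04 wt%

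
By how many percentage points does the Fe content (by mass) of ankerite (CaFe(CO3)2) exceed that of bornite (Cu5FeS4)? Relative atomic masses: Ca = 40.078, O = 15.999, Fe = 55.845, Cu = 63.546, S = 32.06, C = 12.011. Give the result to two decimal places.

Fe in CaFe(CO3)2: molar mass 215.939 g/mol; 1×55.845 = 55.845 g → 25.86 wt%.
Fe in Cu5FeS4: molar mass 501.815 g/mol; 1×55.845 = 55.845 g → 11.13 wt%.
Difference = 25.86 − 11.13 = 14.73 percentage points.

14.73 percentage points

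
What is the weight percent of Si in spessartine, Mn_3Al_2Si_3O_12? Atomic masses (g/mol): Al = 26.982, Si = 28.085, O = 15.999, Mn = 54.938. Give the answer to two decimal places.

17.02 wt%

Formula mass = 3·54.938 + 2·26.982 + 3·28.085 + 12·15.999 = 495.021 g/mol, of which 84.255 g is Si.
So Si makes up 84.255/495.021 = 0.1702 of the mass, i.e. 17.02%.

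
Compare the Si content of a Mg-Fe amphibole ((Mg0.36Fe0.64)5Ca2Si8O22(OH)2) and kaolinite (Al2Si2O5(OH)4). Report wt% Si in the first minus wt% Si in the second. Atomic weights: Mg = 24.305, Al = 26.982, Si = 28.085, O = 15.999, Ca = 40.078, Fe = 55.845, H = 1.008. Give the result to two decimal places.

First mineral: 224.680 g Si in 913.281 g formula = 24.60 wt% Si.
Second mineral: 56.170 g Si in 258.157 g formula = 21.76 wt% Si.
24.60% − 21.76% gives a difference of 2.84 percentage points.

2.84 percentage points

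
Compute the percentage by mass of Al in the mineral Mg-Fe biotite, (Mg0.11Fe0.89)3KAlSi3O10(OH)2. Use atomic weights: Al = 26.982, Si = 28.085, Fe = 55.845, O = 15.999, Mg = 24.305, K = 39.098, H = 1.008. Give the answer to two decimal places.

5.38 mass %

M((Mg0.11Fe0.89)3KAlSi3O10(OH)2) = 501.466 g/mol.
Al contributes 1 × 26.982 = 26.982 g per mole.
26.982/501.466 = 0.0538 → 5.38%.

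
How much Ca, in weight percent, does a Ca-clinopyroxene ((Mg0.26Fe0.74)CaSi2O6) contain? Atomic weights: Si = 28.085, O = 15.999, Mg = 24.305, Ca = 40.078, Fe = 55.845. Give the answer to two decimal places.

16.71 weight percent

Formula mass = 0.26*24.305 + 0.74*55.845 + 1*40.078 + 2*28.085 + 6*15.999 = 239.887 g/mol, of which 40.078 g is Ca.
So Ca makes up 40.078/239.887 = 0.1671 of the mass, i.e. 16.71%.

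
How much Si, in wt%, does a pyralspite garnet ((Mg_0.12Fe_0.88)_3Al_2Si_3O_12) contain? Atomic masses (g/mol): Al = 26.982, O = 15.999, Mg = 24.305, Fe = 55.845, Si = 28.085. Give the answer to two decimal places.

Formula mass = 0.36·24.305 + 2.64·55.845 + 2·26.982 + 3·28.085 + 12·15.999 = 486.388 g/mol, of which 84.255 g is Si.
So Si makes up 84.255/486.388 = 0.1732 of the mass, i.e. 17.32%.

17.32 wt%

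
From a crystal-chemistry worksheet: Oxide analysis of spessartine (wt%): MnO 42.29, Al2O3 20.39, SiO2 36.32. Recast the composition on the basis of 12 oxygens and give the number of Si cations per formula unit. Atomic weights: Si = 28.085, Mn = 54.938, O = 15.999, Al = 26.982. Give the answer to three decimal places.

3.016 Si apfu

42.29 wt% MnO ÷ 70.937 g/mol = 0.59616 mol, giving 0.59616 Mn and 0.59616 O.
20.39 wt% Al2O3 ÷ 101.961 g/mol = 0.19998 mol, giving 0.39996 Al and 0.59994 O.
36.32 wt% SiO2 ÷ 60.083 g/mol = 0.60450 mol, giving 0.60450 Si and 1.20900 O.
Oxygen sums to 2.40510; scaling by 12/2.40510 = 4.98940 puts the formula on 12 O.
Si: 0.60450 × 4.98940 = 3.016 atoms per formula unit.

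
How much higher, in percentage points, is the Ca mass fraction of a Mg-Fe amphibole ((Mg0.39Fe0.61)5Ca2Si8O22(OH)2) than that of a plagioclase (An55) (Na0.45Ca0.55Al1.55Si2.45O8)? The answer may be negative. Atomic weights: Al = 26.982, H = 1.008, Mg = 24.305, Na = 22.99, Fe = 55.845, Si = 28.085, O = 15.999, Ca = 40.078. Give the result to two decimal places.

0.69 percentage points

M((Mg0.39Fe0.61)5Ca2Si8O22(OH)2) = 908.550 g/mol, so wt% Ca = 80.156/908.550 × 100 = 8.82%.
M(Na0.45Ca0.55Al1.55Si2.45O8) = 271.011 g/mol, so wt% Ca = 22.043/271.011 × 100 = 8.13%.
8.82 − 8.13 = 0.69 pp.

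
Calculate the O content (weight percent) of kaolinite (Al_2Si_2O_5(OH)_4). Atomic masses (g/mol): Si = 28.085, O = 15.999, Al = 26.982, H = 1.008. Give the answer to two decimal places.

55.78 weight percent

M(Al_2Si_2O_5(OH)_4) = 258.157 g/mol.
O contributes 9 × 15.999 = 143.991 g per mole.
143.991/258.157 = 0.5578 → 55.78%.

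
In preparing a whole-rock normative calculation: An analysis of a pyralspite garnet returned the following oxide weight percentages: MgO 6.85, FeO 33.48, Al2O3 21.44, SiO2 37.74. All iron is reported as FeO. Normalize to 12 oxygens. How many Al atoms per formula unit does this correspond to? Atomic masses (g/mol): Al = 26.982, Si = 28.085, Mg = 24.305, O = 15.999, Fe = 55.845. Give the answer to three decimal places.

MgO: 6.85/40.304 = 0.16996 mol → 0.16996 mol Mg, 0.16996 mol O.
FeO: 33.48/71.844 = 0.46601 mol → 0.46601 mol Fe, 0.46601 mol O.
Al2O3: 21.44/101.961 = 0.21028 mol → 0.42056 mol Al, 0.63084 mol O.
SiO2: 37.74/60.083 = 0.62813 mol → 0.62813 mol Si, 1.25626 mol O.
Total oxygen = 2.52307 mol. Normalization factor = 12/2.52307 = 4.75611.
Al per 12 O = 0.42056 × 4.75611 = 2.000.

2.000 Al apfu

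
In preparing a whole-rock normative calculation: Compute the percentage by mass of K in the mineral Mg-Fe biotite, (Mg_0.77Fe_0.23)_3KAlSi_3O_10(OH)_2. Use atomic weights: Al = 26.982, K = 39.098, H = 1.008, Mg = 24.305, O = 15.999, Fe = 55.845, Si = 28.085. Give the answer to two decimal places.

M((Mg_0.77Fe_0.23)_3KAlSi_3O_10(OH)_2) = 439.017 g/mol.
K contributes 1 × 39.098 = 39.098 g per mole.
39.098/439.017 = 0.0891 → 8.91%.

8.91 weight percent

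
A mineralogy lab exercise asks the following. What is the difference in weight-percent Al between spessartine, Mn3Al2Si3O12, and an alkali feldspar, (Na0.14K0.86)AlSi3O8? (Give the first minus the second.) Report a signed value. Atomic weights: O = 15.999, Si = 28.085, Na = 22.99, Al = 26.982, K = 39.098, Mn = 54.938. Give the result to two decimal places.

1.13 percentage points

M(Mn3Al2Si3O12) = 495.021 g/mol, so wt% Al = 53.964/495.021 × 100 = 10.90%.
M((Na0.14K0.86)AlSi3O8) = 276.072 g/mol, so wt% Al = 26.982/276.072 × 100 = 9.77%.
10.90 − 9.77 = 1.13 pp.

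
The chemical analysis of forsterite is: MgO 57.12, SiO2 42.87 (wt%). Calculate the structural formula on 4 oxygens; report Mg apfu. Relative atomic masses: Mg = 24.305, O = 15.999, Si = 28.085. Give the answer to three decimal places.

57.12 wt% MgO ÷ 40.304 g/mol = 1.41723 mol, giving 1.41723 Mg and 1.41723 O.
42.87 wt% SiO2 ÷ 60.083 g/mol = 0.71351 mol, giving 0.71351 Si and 1.42702 O.
Oxygen sums to 2.84425; scaling by 4/2.84425 = 1.40635 puts the formula on 4 O.
Mg: 1.41723 × 1.40635 = 1.993 atoms per formula unit.

1.993 Mg apfu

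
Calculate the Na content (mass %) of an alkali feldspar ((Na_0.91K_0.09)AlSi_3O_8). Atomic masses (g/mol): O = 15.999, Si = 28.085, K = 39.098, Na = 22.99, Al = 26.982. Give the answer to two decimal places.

Formula mass = 0.91·22.99 + 0.09·39.098 + 1·26.982 + 3·28.085 + 8·15.999 = 263.669 g/mol, of which 20.921 g is Na.
So Na makes up 20.921/263.669 = 0.0793 of the mass, i.e. 7.93%.

7.93 mass %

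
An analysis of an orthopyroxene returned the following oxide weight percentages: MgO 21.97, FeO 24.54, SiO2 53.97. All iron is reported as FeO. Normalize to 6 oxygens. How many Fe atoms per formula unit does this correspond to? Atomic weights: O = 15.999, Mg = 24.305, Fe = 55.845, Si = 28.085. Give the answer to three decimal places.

MgO: 21.97/40.304 = 0.54511 mol → 0.54511 mol Mg, 0.54511 mol O.
FeO: 24.54/71.844 = 0.34157 mol → 0.34157 mol Fe, 0.34157 mol O.
SiO2: 53.97/60.083 = 0.89826 mol → 0.89826 mol Si, 1.79652 mol O.
Total oxygen = 2.68320 mol. Normalization factor = 6/2.68320 = 2.23614.
Fe per 6 O = 0.34157 × 2.23614 = 0.764.

0.764 Fe apfu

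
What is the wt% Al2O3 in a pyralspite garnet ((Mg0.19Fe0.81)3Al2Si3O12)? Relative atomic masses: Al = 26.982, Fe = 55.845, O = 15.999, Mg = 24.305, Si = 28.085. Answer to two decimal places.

21.25 wt%

M((Mg0.19Fe0.81)3Al2Si3O12) = 479.764 g/mol; M(Al2O3) = 101.961 g/mol.
Moles Al2O3 per formula unit = 2 Al ÷ 2 = 1.0000.
Al2O3 fraction = (1.0000 × 101.961) / 479.764 = 101.961/479.764 = 0.2125.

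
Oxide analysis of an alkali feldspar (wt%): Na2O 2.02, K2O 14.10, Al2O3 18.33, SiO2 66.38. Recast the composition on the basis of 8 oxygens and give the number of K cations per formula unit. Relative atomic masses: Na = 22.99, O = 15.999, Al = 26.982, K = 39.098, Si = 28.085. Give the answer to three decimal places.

Na2O (M=61.979): mol = 0.03259; Na = 0.06518, O = 0.03259.
K2O (M=94.195): mol = 0.14969; K = 0.29938, O = 0.14969.
Al2O3 (M=101.961): mol = 0.17977; Al = 0.35954, O = 0.53931.
SiO2 (M=60.083): mol = 1.10481; Si = 1.10481, O = 2.20962.
ΣO = 2.93121; factor = 8/ΣO = 2.72925.
K apfu = 0.29938 × 2.72925 = 0.817.

0.817 K apfu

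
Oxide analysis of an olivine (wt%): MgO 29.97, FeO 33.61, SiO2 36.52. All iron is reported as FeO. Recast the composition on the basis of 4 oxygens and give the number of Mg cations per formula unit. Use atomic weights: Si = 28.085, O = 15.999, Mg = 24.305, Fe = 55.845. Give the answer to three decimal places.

1.226 Mg apfu

29.97 wt% MgO ÷ 40.304 g/mol = 0.74360 mol, giving 0.74360 Mg and 0.74360 O.
33.61 wt% FeO ÷ 71.844 g/mol = 0.46782 mol, giving 0.46782 Fe and 0.46782 O.
36.52 wt% SiO2 ÷ 60.083 g/mol = 0.60783 mol, giving 0.60783 Si and 1.21566 O.
Oxygen sums to 2.42708; scaling by 4/2.42708 = 1.64807 puts the formula on 4 O.
Mg: 0.74360 × 1.64807 = 1.226 atoms per formula unit.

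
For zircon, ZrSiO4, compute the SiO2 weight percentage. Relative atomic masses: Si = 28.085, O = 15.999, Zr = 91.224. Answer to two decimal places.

32.78 wt%

Molar mass of ZrSiO4 = 1·91.224 + 1·28.085 + 4·15.999 = 183.305 g/mol.
Each formula unit contains 1 Si, equivalent to 1/1 = 1.0000 mol SiO2.
M(SiO2) = 1×28.085 + 2×15.999 = 60.083 g/mol.
Mass of SiO2 per formula unit = 1.0000 × 60.083 = 60.083 g.
SiO2 wt% = 60.083 / 183.305 × 100 = 32.78%.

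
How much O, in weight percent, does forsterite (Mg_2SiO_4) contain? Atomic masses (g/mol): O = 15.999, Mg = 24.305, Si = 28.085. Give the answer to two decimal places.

45.49 weight percent

Molar mass of Mg_2SiO_4: 2·24.305 + 1·28.085 + 4·15.999 = 140.691 g/mol.
Mass of O per formula unit: 4 × 15.999 = 63.996 g.
Weight fraction O = 63.996 / 140.691 = 0.4549.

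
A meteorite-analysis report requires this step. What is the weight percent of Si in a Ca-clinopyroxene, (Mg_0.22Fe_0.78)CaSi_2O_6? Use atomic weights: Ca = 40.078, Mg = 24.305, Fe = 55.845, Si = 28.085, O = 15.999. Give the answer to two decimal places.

23.29 mass %

Molar mass of (Mg_0.22Fe_0.78)CaSi_2O_6: 0.22·24.305 + 0.78·55.845 + 1·40.078 + 2·28.085 + 6·15.999 = 241.148 g/mol.
Mass of Si per formula unit: 2 × 28.085 = 56.170 g.
Weight fraction Si = 56.170 / 241.148 = 0.2329.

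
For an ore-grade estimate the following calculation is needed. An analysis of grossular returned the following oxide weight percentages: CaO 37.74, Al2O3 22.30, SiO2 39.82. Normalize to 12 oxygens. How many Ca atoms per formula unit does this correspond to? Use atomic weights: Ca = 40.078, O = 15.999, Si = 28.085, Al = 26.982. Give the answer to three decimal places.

3.042 Ca apfu

CaO (M=56.077): mol = 0.67300; Ca = 0.67300, O = 0.67300.
Al2O3 (M=101.961): mol = 0.21871; Al = 0.43742, O = 0.65613.
SiO2 (M=60.083): mol = 0.66275; Si = 0.66275, O = 1.32550.
ΣO = 2.65463; factor = 12/ΣO = 4.52040.
Ca apfu = 0.67300 × 4.52040 = 3.042.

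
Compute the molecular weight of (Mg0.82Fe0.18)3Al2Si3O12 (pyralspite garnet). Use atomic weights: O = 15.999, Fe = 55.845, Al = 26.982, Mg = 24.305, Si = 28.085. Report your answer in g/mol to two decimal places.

420.15 g/mol

Mg: 2.46 × 24.305 = 59.7903
Fe: 0.54 × 55.845 = 30.1563
Al: 2 × 26.982 = 53.9640
Si: 3 × 28.085 = 84.2550
O: 12 × 15.999 = 191.9880
Summing the contributions gives the formula mass.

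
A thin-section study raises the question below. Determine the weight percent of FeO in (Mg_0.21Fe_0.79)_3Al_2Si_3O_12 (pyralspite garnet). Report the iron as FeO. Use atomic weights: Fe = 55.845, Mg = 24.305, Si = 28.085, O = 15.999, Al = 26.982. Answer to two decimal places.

Formula mass = 477.872 g/mol.
2.37 Fe → 2.3700 mol FeO per formula unit; M(FeO) = 71.844, so FeO mass = 170.270 g.
170.270/477.872 × 100 = 35.63 wt%.

35.63 wt%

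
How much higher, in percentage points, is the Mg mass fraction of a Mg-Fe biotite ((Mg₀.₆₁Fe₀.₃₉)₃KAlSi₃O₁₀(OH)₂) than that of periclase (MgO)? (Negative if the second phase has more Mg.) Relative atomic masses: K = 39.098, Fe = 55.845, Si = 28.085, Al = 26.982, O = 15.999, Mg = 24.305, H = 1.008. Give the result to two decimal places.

M((Mg₀.₆₁Fe₀.₃₉)₃KAlSi₃O₁₀(OH)₂) = 454.156 g/mol, so wt% Mg = 44.478/454.156 × 100 = 9.79%.
M(MgO) = 40.304 g/mol, so wt% Mg = 24.305/40.304 × 100 = 60.30%.
9.79 − 60.30 = -50.51 pp.

-50.51 percentage points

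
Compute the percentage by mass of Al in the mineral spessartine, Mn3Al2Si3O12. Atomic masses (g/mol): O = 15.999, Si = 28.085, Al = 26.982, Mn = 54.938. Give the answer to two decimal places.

10.90 weight percent

Molar mass of Mn3Al2Si3O12: 3*54.938 + 2*26.982 + 3*28.085 + 12*15.999 = 495.021 g/mol.
Mass of Al per formula unit: 2 × 26.982 = 53.964 g.
Weight fraction Al = 53.964 / 495.021 = 0.1090.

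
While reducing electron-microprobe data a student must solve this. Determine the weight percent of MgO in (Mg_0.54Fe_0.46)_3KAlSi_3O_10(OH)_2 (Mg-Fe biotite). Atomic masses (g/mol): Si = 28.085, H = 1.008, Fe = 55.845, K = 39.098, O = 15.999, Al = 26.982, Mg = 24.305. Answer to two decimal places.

M((Mg_0.54Fe_0.46)_3KAlSi_3O_10(OH)_2) = 460.779 g/mol; M(MgO) = 40.304 g/mol.
Moles MgO per formula unit = 1.62 Mg ÷ 1 = 1.6200.
MgO fraction = (1.6200 × 40.304) / 460.779 = 65.292/460.779 = 0.1417.

14.17 wt%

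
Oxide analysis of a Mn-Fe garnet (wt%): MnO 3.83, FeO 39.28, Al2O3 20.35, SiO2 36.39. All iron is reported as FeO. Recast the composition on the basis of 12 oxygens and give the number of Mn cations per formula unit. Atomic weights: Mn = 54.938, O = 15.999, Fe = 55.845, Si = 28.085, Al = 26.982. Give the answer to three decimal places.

3.83 wt% MnO ÷ 70.937 g/mol = 0.05399 mol, giving 0.05399 Mn and 0.05399 O.
39.28 wt% FeO ÷ 71.844 g/mol = 0.54674 mol, giving 0.54674 Fe and 0.54674 O.
20.35 wt% Al2O3 ÷ 101.961 g/mol = 0.19959 mol, giving 0.39918 Al and 0.59877 O.
36.39 wt% SiO2 ÷ 60.083 g/mol = 0.60566 mol, giving 0.60566 Si and 1.21132 O.
Oxygen sums to 2.41082; scaling by 12/2.41082 = 4.97756 puts the formula on 12 O.
Mn: 0.05399 × 4.97756 = 0.269 atoms per formula unit.

0.269 Mn apfu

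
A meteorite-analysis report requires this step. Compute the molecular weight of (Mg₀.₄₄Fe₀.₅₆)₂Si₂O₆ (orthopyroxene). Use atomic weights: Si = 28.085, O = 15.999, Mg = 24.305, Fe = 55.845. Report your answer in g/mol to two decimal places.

236.10 g/mol

Mg: 0.88 × 24.305 = 21.3884
Fe: 1.12 × 55.845 = 62.5464
Si: 2 × 28.085 = 56.1700
O: 6 × 15.999 = 95.9940
Summing the contributions gives the formula mass.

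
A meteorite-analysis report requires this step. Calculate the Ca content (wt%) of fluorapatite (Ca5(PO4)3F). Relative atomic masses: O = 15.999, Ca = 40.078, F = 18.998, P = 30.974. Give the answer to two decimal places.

M(Ca5(PO4)3F) = 504.298 g/mol.
Ca contributes 5 × 40.078 = 200.390 g per mole.
200.390/504.298 = 0.3974 → 39.74%.

39.74 wt%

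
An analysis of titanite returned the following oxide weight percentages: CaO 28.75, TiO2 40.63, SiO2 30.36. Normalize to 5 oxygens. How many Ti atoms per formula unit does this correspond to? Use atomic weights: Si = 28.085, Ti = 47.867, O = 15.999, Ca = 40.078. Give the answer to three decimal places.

CaO (M=56.077): mol = 0.51269; Ca = 0.51269, O = 0.51269.
TiO2 (M=79.865): mol = 0.50873; Ti = 0.50873, O = 1.01746.
SiO2 (M=60.083): mol = 0.50530; Si = 0.50530, O = 1.01060.
ΣO = 2.54075; factor = 5/ΣO = 1.96792.
Ti apfu = 0.50873 × 1.96792 = 1.001.

1.001 Ti apfu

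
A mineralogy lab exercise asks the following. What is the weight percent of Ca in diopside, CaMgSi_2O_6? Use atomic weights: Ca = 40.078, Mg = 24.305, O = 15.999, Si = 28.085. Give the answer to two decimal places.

18.51 weight percent

Molar mass of CaMgSi_2O_6: 1*40.078 + 1*24.305 + 2*28.085 + 6*15.999 = 216.547 g/mol.
Mass of Ca per formula unit: 1 × 40.078 = 40.078 g.
Weight fraction Ca = 40.078 / 216.547 = 0.1851.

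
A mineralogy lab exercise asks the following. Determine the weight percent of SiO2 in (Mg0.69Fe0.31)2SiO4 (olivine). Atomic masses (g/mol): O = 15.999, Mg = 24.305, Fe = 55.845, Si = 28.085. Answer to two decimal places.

37.49 wt%

Molar mass of (Mg0.69Fe0.31)2SiO4 = 1.38*24.305 + 0.62*55.845 + 1*28.085 + 4*15.999 = 160.246 g/mol.
Each formula unit contains 1 Si, equivalent to 1/1 = 1.0000 mol SiO2.
M(SiO2) = 1×28.085 + 2×15.999 = 60.083 g/mol.
Mass of SiO2 per formula unit = 1.0000 × 60.083 = 60.083 g.
SiO2 wt% = 60.083 / 160.246 × 100 = 37.49%.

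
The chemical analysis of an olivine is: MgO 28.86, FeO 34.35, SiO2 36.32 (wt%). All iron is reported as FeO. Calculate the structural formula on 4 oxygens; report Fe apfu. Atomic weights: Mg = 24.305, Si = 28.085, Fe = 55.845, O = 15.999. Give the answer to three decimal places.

0.796 Fe apfu

28.86 wt% MgO ÷ 40.304 g/mol = 0.71606 mol, giving 0.71606 Mg and 0.71606 O.
34.35 wt% FeO ÷ 71.844 g/mol = 0.47812 mol, giving 0.47812 Fe and 0.47812 O.
36.32 wt% SiO2 ÷ 60.083 g/mol = 0.60450 mol, giving 0.60450 Si and 1.20900 O.
Oxygen sums to 2.40318; scaling by 4/2.40318 = 1.66446 puts the formula on 4 O.
Fe: 0.47812 × 1.66446 = 0.796 atoms per formula unit.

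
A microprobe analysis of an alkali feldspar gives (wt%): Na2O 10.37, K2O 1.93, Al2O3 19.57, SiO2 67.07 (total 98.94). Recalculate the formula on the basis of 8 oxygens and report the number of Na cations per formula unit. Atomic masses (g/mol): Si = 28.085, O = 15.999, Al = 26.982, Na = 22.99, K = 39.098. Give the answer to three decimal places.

Na2O: 10.37/61.979 = 0.16731 mol → 0.33462 mol Na, 0.16731 mol O.
K2O: 1.93/94.195 = 0.02049 mol → 0.04098 mol K, 0.02049 mol O.
Al2O3: 19.57/101.961 = 0.19194 mol → 0.38388 mol Al, 0.57582 mol O.
SiO2: 67.07/60.083 = 1.11629 mol → 1.11629 mol Si, 2.23258 mol O.
Total oxygen = 2.99620 mol. Normalization factor = 8/2.99620 = 2.67005.
Na per 8 O = 0.33462 × 2.67005 = 0.893.

0.893 Na apfu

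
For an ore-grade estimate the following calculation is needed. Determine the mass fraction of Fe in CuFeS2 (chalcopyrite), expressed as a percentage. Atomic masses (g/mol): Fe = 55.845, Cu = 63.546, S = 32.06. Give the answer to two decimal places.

30.43 weight percent

Molar mass of CuFeS2: 1·63.546 + 1·55.845 + 2·32.06 = 183.511 g/mol.
Mass of Fe per formula unit: 1 × 55.845 = 55.845 g.
Weight fraction Fe = 55.845 / 183.511 = 0.3043.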